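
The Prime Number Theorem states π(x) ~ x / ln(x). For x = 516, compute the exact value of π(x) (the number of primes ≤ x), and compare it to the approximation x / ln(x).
π(516) = 97;  x/ln(x) ≈ 82.61;  relative error ≈ 14.83%.

Directly count primes up to 516: π(516) = 97. The PNT approximation gives 516/ln(516) ≈ 516/6.24611 ≈ 82.61. Relative error (π(x) − x/ln(x)) / π(x) ≈ 14.83%; the approximation is known to undercount slightly (Li(x) is a better estimate).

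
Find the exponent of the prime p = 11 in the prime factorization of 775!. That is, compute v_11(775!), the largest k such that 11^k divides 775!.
v_11(775!) = 76

Legendre's formula: v_p(n!) = Σ_{k ≥ 1} ⌊n / p^k⌋. For p = 11, n = 775, the terms are:
  ⌊775/11^1⌋ = ⌊775/11⌋ = 70
  ⌊775/11^2⌋ = ⌊775/121⌋ = 6
(the next term ⌊775/11^3⌋ = 0, terminating the sum). Summing: v_11(775!) = 70 + 6 = 76.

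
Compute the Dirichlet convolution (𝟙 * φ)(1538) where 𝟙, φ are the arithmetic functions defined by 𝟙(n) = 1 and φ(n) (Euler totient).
(𝟙 * φ)(1538) = 1538

Divisors of 1538: [1, 2, 769, 1538]. For each d | 1538:
  d = 1: 𝟙(1) · φ(1538/1) = 1 · 768 = 768
  d = 2: 𝟙(2) · φ(1538/2) = 1 · 768 = 768
  d = 769: 𝟙(769) · φ(1538/769) = 1 · 1 = 1
  d = 1538: 𝟙(1538) · φ(1538/1538) = 1 · 1 = 1
Summing: (𝟙 * φ)(1538) = 768 + 768 + 1 + 1 = 1538.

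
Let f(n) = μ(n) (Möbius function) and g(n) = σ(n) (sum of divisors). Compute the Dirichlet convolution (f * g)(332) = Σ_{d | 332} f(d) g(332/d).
(μ * σ)(332) = 332

Divisors of 332: [1, 2, 4, 83, 166, 332]. For each d | 332:
  d = 1: μ(1) · σ(332/1) = 1 · 588 = 588
  d = 2: μ(2) · σ(332/2) = -1 · 252 = -252
  d = 4: μ(4) · σ(332/4) = 0 · 84 = 0
  d = 83: μ(83) · σ(332/83) = -1 · 7 = -7
  d = 166: μ(166) · σ(332/166) = 1 · 3 = 3
  d = 332: μ(332) · σ(332/332) = 0 · 1 = 0
Summing: (μ * σ)(332) = 588 + -252 + 0 + -7 + 3 + 0 = 332.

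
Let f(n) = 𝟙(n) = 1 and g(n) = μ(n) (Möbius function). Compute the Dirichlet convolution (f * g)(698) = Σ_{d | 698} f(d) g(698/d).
(𝟙 * μ)(698) = 0

Divisors of 698: [1, 2, 349, 698]. For each d | 698:
  d = 1: 𝟙(1) · μ(698/1) = 1 · 1 = 1
  d = 2: 𝟙(2) · μ(698/2) = 1 · -1 = -1
  d = 349: 𝟙(349) · μ(698/349) = 1 · -1 = -1
  d = 698: 𝟙(698) · μ(698/698) = 1 · 1 = 1
Summing: (𝟙 * μ)(698) = 1 + -1 + -1 + 1 = 0.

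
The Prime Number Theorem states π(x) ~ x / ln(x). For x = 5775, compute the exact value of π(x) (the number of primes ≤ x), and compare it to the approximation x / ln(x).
π(5775) = 757;  x/ln(x) ≈ 666.76;  relative error ≈ 11.92%.

Directly count primes up to 5775: π(5775) = 757. The PNT approximation gives 5775/ln(5775) ≈ 5775/8.66129 ≈ 666.76. Relative error (π(x) − x/ln(x)) / π(x) ≈ 11.92%; the approximation is known to undercount slightly (Li(x) is a better estimate).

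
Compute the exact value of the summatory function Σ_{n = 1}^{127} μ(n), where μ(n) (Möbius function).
Σ_{n ≤ 127} μ(n) = -2

Compute μ(n) for each 1 ≤ n ≤ 127: μ(1) = 1, μ(2) = -1, μ(3) = -1, μ(4) = 0, μ(5) = -1, μ(6) = 1, μ(7) = -1, μ(8) = 0, μ(9) = 0, μ(10) = 1, μ(11) = -1, μ(12) = 0, μ(13) = -1, μ(14) = 1, μ(15) = 1, μ(16) = 0, μ(17) = -1, μ(18) = 0, μ(19) = -1, μ(20) = 0, μ(21) = 1, μ(22) = 1, μ(23) = -1, μ(24) = 0, μ(25) = 0, μ(26) = 1, μ(27) = 0, μ(28) = 0, μ(29) = -1, μ(30) = -1, μ(31) = -1, μ(32) = 0, μ(33) = 1, μ(34) = 1, μ(35) = 1, μ(36) = 0, μ(37) = -1, μ(38) = 1, μ(39) = 1, μ(40) = 0, μ(41) = -1, μ(42) = -1, μ(43) = -1, μ(44) = 0, μ(45) = 0, μ(46) = 1, μ(47) = -1, μ(48) = 0, μ(49) = 0, μ(50) = 0, μ(51) = 1, μ(52) = 0, μ(53) = -1, μ(54) = 0, μ(55) = 1, μ(56) = 0, μ(57) = 1, μ(58) = 1, μ(59) = -1, μ(60) = 0, μ(61) = -1, μ(62) = 1, μ(63) = 0, μ(64) = 0, μ(65) = 1, μ(66) = -1, μ(67) = -1, μ(68) = 0, μ(69) = 1, μ(70) = -1, μ(71) = -1, μ(72) = 0, μ(73) = -1, μ(74) = 1, μ(75) = 0, μ(76) = 0, μ(77) = 1, μ(78) = -1, μ(79) = -1, μ(80) = 0, μ(81) = 0, μ(82) = 1, μ(83) = -1, μ(84) = 0, μ(85) = 1, μ(86) = 1, μ(87) = 1, μ(88) = 0, μ(89) = -1, μ(90) = 0, μ(91) = 1, μ(92) = 0, μ(93) = 1, μ(94) = 1, μ(95) = 1, μ(96) = 0, μ(97) = -1, μ(98) = 0, μ(99) = 0, μ(100) = 0, μ(101) = -1, μ(102) = -1, μ(103) = -1, μ(104) = 0, μ(105) = -1, μ(106) = 1, μ(107) = -1, μ(108) = 0, μ(109) = -1, μ(110) = -1, μ(111) = 1, μ(112) = 0, μ(113) = -1, μ(114) = -1, μ(115) = 1, μ(116) = 0, μ(117) = 0, μ(118) = 1, μ(119) = 1, μ(120) = 0, μ(121) = 0, μ(122) = 1, μ(123) = 1, μ(124) = 0, μ(125) = 0, μ(126) = 0, μ(127) = -1. Summing all 127 values: -2. (Mertens function M(x) = Σ_{n ≤ x} μ(n); on average M(x) should be small (PNT ⟺ M(x) = o(x)).)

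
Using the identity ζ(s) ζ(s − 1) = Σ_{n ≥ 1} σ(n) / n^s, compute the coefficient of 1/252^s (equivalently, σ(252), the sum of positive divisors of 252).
σ(252) = 728

In the product (Σ m^0/m^s)(Σ k / k^s) = Σ (Σ_{d | n} d) / n^s, the coefficient of 1/n^s is σ(n) = Σ_{d | n} d. For n = 252, divisors are [1, 2, 3, 4, 6, 7, 9, 12, 14, 18, 21, 28, 36, 42, 63, 84, 126, 252]; summing: σ(252) = 728.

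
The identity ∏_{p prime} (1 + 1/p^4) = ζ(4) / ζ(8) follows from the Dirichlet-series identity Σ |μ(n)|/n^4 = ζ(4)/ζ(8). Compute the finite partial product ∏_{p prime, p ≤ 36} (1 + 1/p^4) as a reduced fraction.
∏ = 377183486665353545574471751056805902016576/349915921480385530721123181536044923530625

The primes p ≤ 36 are [2, 3, 5, 7, 11, 13, 17, 19, 23, 29, 31]. For each, (1 + 1/p^4) = (p^4 + 1)/p^4. Multiplying these fractions over p ∈ [2, 3, 5, 7, 11, 13, 17, 19, 23, 29, 31] gives 377183486665353545574471751056805902016576/349915921480385530721123181536044923530625. (In the limit P → ∞ this tends to ζ(4)/ζ(8).)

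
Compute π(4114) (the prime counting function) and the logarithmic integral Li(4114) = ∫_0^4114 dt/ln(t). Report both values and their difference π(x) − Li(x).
π(4114) = 566;  Li(4114) ≈ 579.09;  π(x) − Li(x) ≈ -13.09.

Direct count of primes ≤ 4114 gives π(4114) = 566. Numerical evaluation of the logarithmic integral gives Li(4114) ≈ 579.09. The difference π(x) − Li(x) ≈ -13.09 is typically negative for small/moderate x (Li(x) overestimates), though Littlewood's theorem shows this sign changes infinitely often.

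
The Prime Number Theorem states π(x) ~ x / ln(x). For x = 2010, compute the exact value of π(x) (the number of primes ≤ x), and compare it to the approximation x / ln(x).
π(2010) = 304;  x/ln(x) ≈ 264.27;  relative error ≈ 13.07%.

Directly count primes up to 2010: π(2010) = 304. The PNT approximation gives 2010/ln(2010) ≈ 2010/7.60589 ≈ 264.27. Relative error (π(x) − x/ln(x)) / π(x) ≈ 13.07%; the approximation is known to undercount slightly (Li(x) is a better estimate).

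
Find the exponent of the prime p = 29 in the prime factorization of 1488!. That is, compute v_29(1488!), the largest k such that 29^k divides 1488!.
v_29(1488!) = 52

Legendre's formula: v_p(n!) = Σ_{k ≥ 1} ⌊n / p^k⌋. For p = 29, n = 1488, the terms are:
  ⌊1488/29^1⌋ = ⌊1488/29⌋ = 51
  ⌊1488/29^2⌋ = ⌊1488/841⌋ = 1
(the next term ⌊1488/29^3⌋ = 0, terminating the sum). Summing: v_29(1488!) = 51 + 1 = 52.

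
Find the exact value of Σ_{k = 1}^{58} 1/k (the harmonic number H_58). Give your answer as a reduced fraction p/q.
H_58 = 254381445831833111660789/54749786241679275146400

Direct summation: H_58 = 1 + 1/2 + ... + 1/58. The least common denominator is lcm(1, ..., 58) = 164249358725037825439200; over this denominator the numerator is 164249358725037825439200 + 82124679362518912719600 + 54749786241679275146400 + 41062339681259456359800 + 32849871745007565087840 + 27374893120839637573200 + 23464194103576832205600 + 20531169840629728179900 + 18249928747226425048800 + 16424935872503782543920 + 14931759884094347767200 + 13687446560419818786600 + 12634566055772140418400 + 11732097051788416102800 + 10949957248335855029280 + 10265584920314864089950 + 9661726983825754437600 + 9124964373613212524400 + 8644703090791464496800 + 8212467936251891271960 + 7821398034525610735200 + 7465879942047173883600 + 7141276466305992410400 + 6843723280209909393300 + 6569974349001513017568 + 6317283027886070209200 + 6083309582408808349600 + 5866048525894208051400 + 5663770990518545704800 + 5474978624167927514640 + 5298366410485091143200 + 5132792460157432044975 + 4977253294698115922400 + 4830863491912877218800 + 4692838820715366441120 + 4562482186806606262200 + 4439171857433454741600 + 4322351545395732248400 + 4211522018590713472800 + 4106233968125945635980 + 4006081920122873791200 + 3910699017262805367600 + 3819752528489251754400 + 3732939971023586941800 + 3649985749445285009760 + 3570638233152996205200 + 3494667206915698413600 + 3421861640104954696650 + 3352027729082404600800 + 3284987174500756508784 + 3220575661275251479200 + 3158641513943035104600 + 3099044504245996706400 + 3041654791204404174800 + 2986351976818869553440 + 2933024262947104025700 + 2881567696930488165600 + 2831885495259272852400 = 763144337495499334982367, so H_58 = 763144337495499334982367/164249358725037825439200; reducing by gcd(763144337495499334982367, 164249358725037825439200) = 3 gives 254381445831833111660789/54749786241679275146400 ≈ 4.64625. (The PNT-adjacent estimate ln(58) + γ ≈ 4.63766 matches within O(1/n).)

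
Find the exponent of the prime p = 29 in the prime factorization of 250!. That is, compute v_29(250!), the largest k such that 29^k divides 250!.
v_29(250!) = 8

Legendre's formula: v_p(n!) = Σ_{k ≥ 1} ⌊n / p^k⌋. For p = 29, n = 250, the terms are:
  ⌊250/29^1⌋ = ⌊250/29⌋ = 8
(the next term ⌊250/29^2⌋ = 0, terminating the sum). Summing: v_29(250!) = 8 = 8.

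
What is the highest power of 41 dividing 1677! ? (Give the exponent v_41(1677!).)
v_41(1677!) = 40

Legendre's formula: v_p(n!) = Σ_{k ≥ 1} ⌊n / p^k⌋. For p = 41, n = 1677, the terms are:
  ⌊1677/41^1⌋ = ⌊1677/41⌋ = 40
(the next term ⌊1677/41^2⌋ = 0, terminating the sum). Summing: v_41(1677!) = 40 = 40.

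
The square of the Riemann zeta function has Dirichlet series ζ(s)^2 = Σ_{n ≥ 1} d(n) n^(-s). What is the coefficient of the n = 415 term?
d(415) = 4

ζ(s)^2 = (Σ 1/m^s)(Σ 1/k^s). The coefficient of 1/n^s in the product is the number of ordered pairs (m, k) with mk = n, which equals d(n). For n = 415, divisors are [1, 5, 83, 415], so d(415) = 4.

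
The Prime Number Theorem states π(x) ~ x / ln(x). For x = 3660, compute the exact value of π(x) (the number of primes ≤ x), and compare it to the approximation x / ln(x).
π(3660) = 511;  x/ln(x) ≈ 446.06;  relative error ≈ 12.71%.

Directly count primes up to 3660: π(3660) = 511. The PNT approximation gives 3660/ln(3660) ≈ 3660/8.20522 ≈ 446.06. Relative error (π(x) − x/ln(x)) / π(x) ≈ 12.71%; the approximation is known to undercount slightly (Li(x) is a better estimate).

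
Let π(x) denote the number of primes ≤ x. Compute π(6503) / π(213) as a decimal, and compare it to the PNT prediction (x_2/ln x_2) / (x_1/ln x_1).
π(6503)/π(213) = 842/47 ≈ 17.9149;  PNT prediction ≈ 18.6427.

π(213) = 47 and π(6503) = 842, so π(6503)/π(213) ≈ 17.9149. The PNT-predicted ratio is (6503/ln(6503)) / (213/ln(213)) ≈ 18.6427. The two agree to within a few percent, as expected.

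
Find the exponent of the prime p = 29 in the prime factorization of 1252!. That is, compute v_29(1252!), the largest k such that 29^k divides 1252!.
v_29(1252!) = 44

Legendre's formula: v_p(n!) = Σ_{k ≥ 1} ⌊n / p^k⌋. For p = 29, n = 1252, the terms are:
  ⌊1252/29^1⌋ = ⌊1252/29⌋ = 43
  ⌊1252/29^2⌋ = ⌊1252/841⌋ = 1
(the next term ⌊1252/29^3⌋ = 0, terminating the sum). Summing: v_29(1252!) = 43 + 1 = 44.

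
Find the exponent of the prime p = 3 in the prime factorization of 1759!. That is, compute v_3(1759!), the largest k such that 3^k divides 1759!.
v_3(1759!) = 876

Legendre's formula: v_p(n!) = Σ_{k ≥ 1} ⌊n / p^k⌋. For p = 3, n = 1759, the terms are:
  ⌊1759/3^1⌋ = ⌊1759/3⌋ = 586
  ⌊1759/3^2⌋ = ⌊1759/9⌋ = 195
  ⌊1759/3^3⌋ = ⌊1759/27⌋ = 65
  ⌊1759/3^4⌋ = ⌊1759/81⌋ = 21
  ⌊1759/3^5⌋ = ⌊1759/243⌋ = 7
  ⌊1759/3^6⌋ = ⌊1759/729⌋ = 2
(the next term ⌊1759/3^7⌋ = 0, terminating the sum). Summing: v_3(1759!) = 586 + 195 + 65 + 21 + 7 + 2 = 876.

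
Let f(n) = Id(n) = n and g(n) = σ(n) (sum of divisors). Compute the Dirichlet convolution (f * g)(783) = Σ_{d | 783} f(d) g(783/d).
(Id * σ)(783) = 8378

Divisors of 783: [1, 3, 9, 27, 29, 87, 261, 783]. For each d | 783:
  d = 1: Id(1) · σ(783/1) = 1 · 1200 = 1200
  d = 3: Id(3) · σ(783/3) = 3 · 390 = 1170
  d = 9: Id(9) · σ(783/9) = 9 · 120 = 1080
  d = 27: Id(27) · σ(783/27) = 27 · 30 = 810
  d = 29: Id(29) · σ(783/29) = 29 · 40 = 1160
  d = 87: Id(87) · σ(783/87) = 87 · 13 = 1131
  d = 261: Id(261) · σ(783/261) = 261 · 4 = 1044
  d = 783: Id(783) · σ(783/783) = 783 · 1 = 783
Summing: (Id * σ)(783) = 1200 + 1170 + 1080 + 810 + 1160 + 1131 + 1044 + 783 = 8378.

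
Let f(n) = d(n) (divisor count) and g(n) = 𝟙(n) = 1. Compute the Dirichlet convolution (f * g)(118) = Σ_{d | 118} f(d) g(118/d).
(d * 𝟙)(118) = 9

Divisors of 118: [1, 2, 59, 118]. For each d | 118:
  d = 1: d(1) · 𝟙(118/1) = 1 · 1 = 1
  d = 2: d(2) · 𝟙(118/2) = 2 · 1 = 2
  d = 59: d(59) · 𝟙(118/59) = 2 · 1 = 2
  d = 118: d(118) · 𝟙(118/118) = 4 · 1 = 4
Summing: (d * 𝟙)(118) = 1 + 2 + 2 + 4 = 9.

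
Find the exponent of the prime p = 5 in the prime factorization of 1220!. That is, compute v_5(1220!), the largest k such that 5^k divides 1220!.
v_5(1220!) = 302

Legendre's formula: v_p(n!) = Σ_{k ≥ 1} ⌊n / p^k⌋. For p = 5, n = 1220, the terms are:
  ⌊1220/5^1⌋ = ⌊1220/5⌋ = 244
  ⌊1220/5^2⌋ = ⌊1220/25⌋ = 48
  ⌊1220/5^3⌋ = ⌊1220/125⌋ = 9
  ⌊1220/5^4⌋ = ⌊1220/625⌋ = 1
(the next term ⌊1220/5^5⌋ = 0, terminating the sum). Summing: v_5(1220!) = 244 + 48 + 9 + 1 = 302.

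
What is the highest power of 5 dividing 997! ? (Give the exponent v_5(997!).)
v_5(997!) = 246

Legendre's formula: v_p(n!) = Σ_{k ≥ 1} ⌊n / p^k⌋. For p = 5, n = 997, the terms are:
  ⌊997/5^1⌋ = ⌊997/5⌋ = 199
  ⌊997/5^2⌋ = ⌊997/25⌋ = 39
  ⌊997/5^3⌋ = ⌊997/125⌋ = 7
  ⌊997/5^4⌋ = ⌊997/625⌋ = 1
(the next term ⌊997/5^5⌋ = 0, terminating the sum). Summing: v_5(997!) = 199 + 39 + 7 + 1 = 246.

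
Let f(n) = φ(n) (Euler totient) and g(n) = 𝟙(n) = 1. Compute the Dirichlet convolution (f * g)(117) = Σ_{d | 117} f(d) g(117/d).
(φ * 𝟙)(117) = 117

Divisors of 117: [1, 3, 9, 13, 39, 117]. For each d | 117:
  d = 1: φ(1) · 𝟙(117/1) = 1 · 1 = 1
  d = 3: φ(3) · 𝟙(117/3) = 2 · 1 = 2
  d = 9: φ(9) · 𝟙(117/9) = 6 · 1 = 6
  d = 13: φ(13) · 𝟙(117/13) = 12 · 1 = 12
  d = 39: φ(39) · 𝟙(117/39) = 24 · 1 = 24
  d = 117: φ(117) · 𝟙(117/117) = 72 · 1 = 72
Summing: (φ * 𝟙)(117) = 1 + 2 + 6 + 12 + 24 + 72 = 117.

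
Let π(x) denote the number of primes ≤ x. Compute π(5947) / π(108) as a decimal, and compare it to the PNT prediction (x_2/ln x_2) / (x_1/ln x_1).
π(5947)/π(108) = 780/28 ≈ 27.8571;  PNT prediction ≈ 29.6665.

π(108) = 28 and π(5947) = 780, so π(5947)/π(108) ≈ 27.8571. The PNT-predicted ratio is (5947/ln(5947)) / (108/ln(108)) ≈ 29.6665. The two agree to within a few percent, as expected.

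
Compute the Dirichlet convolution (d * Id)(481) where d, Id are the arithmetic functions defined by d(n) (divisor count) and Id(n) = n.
(d * Id)(481) = 585

Divisors of 481: [1, 13, 37, 481]. For each d | 481:
  d = 1: d(1) · Id(481/1) = 1 · 481 = 481
  d = 13: d(13) · Id(481/13) = 2 · 37 = 74
  d = 37: d(37) · Id(481/37) = 2 · 13 = 26
  d = 481: d(481) · Id(481/481) = 4 · 1 = 4
Summing: (d * Id)(481) = 481 + 74 + 26 + 4 = 585.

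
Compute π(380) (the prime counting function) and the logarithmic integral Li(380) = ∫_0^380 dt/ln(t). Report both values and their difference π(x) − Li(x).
π(380) = 75;  Li(380) ≈ 82.07;  π(x) − Li(x) ≈ -7.07.

Direct count of primes ≤ 380 gives π(380) = 75. Numerical evaluation of the logarithmic integral gives Li(380) ≈ 82.07. The difference π(x) − Li(x) ≈ -7.07 is typically negative for small/moderate x (Li(x) overestimates), though Littlewood's theorem shows this sign changes infinitely often.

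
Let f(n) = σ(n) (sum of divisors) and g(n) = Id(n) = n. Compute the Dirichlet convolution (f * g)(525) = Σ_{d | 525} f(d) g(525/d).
(σ * Id)(525) = 9030

Divisors of 525: [1, 3, 5, 7, 15, 21, 25, 35, 75, 105, 175, 525]. For each d | 525:
  d = 1: σ(1) · Id(525/1) = 1 · 525 = 525
  d = 3: σ(3) · Id(525/3) = 4 · 175 = 700
  d = 5: σ(5) · Id(525/5) = 6 · 105 = 630
  d = 7: σ(7) · Id(525/7) = 8 · 75 = 600
  d = 15: σ(15) · Id(525/15) = 24 · 35 = 840
  d = 21: σ(21) · Id(525/21) = 32 · 25 = 800
  d = 25: σ(25) · Id(525/25) = 31 · 21 = 651
  d = 35: σ(35) · Id(525/35) = 48 · 15 = 720
  d = 75: σ(75) · Id(525/75) = 124 · 7 = 868
  d = 105: σ(105) · Id(525/105) = 192 · 5 = 960
  d = 175: σ(175) · Id(525/175) = 248 · 3 = 744
  d = 525: σ(525) · Id(525/525) = 992 · 1 = 992
Summing: (σ * Id)(525) = 525 + 700 + 630 + 600 + 840 + 800 + 651 + 720 + 868 + 960 + 744 + 992 = 9030.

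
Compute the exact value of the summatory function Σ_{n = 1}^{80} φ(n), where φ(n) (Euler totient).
Σ_{n ≤ 80} φ(n) = 1966

Compute φ(n) for each 1 ≤ n ≤ 80: φ(1) = 1, φ(2) = 1, φ(3) = 2, φ(4) = 2, φ(5) = 4, φ(6) = 2, φ(7) = 6, φ(8) = 4, φ(9) = 6, φ(10) = 4, φ(11) = 10, φ(12) = 4, φ(13) = 12, φ(14) = 6, φ(15) = 8, φ(16) = 8, φ(17) = 16, φ(18) = 6, φ(19) = 18, φ(20) = 8, φ(21) = 12, φ(22) = 10, φ(23) = 22, φ(24) = 8, φ(25) = 20, φ(26) = 12, φ(27) = 18, φ(28) = 12, φ(29) = 28, φ(30) = 8, φ(31) = 30, φ(32) = 16, φ(33) = 20, φ(34) = 16, φ(35) = 24, φ(36) = 12, φ(37) = 36, φ(38) = 18, φ(39) = 24, φ(40) = 16, φ(41) = 40, φ(42) = 12, φ(43) = 42, φ(44) = 20, φ(45) = 24, φ(46) = 22, φ(47) = 46, φ(48) = 16, φ(49) = 42, φ(50) = 20, φ(51) = 32, φ(52) = 24, φ(53) = 52, φ(54) = 18, φ(55) = 40, φ(56) = 24, φ(57) = 36, φ(58) = 28, φ(59) = 58, φ(60) = 16, φ(61) = 60, φ(62) = 30, φ(63) = 36, φ(64) = 32, φ(65) = 48, φ(66) = 20, φ(67) = 66, φ(68) = 32, φ(69) = 44, φ(70) = 24, φ(71) = 70, φ(72) = 24, φ(73) = 72, φ(74) = 36, φ(75) = 40, φ(76) = 36, φ(77) = 60, φ(78) = 24, φ(79) = 78, φ(80) = 32. Summing all 80 values: 1966. (Average order: Σ_{n ≤ x} φ(n) ~ (3/π²) x². For x = 80, (3/π²)·80² ≈ 1945.37.)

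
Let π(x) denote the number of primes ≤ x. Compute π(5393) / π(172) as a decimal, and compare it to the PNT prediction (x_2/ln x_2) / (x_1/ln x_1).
π(5393)/π(172) = 711/39 ≈ 18.2308;  PNT prediction ≈ 18.7828.

π(172) = 39 and π(5393) = 711, so π(5393)/π(172) ≈ 18.2308. The PNT-predicted ratio is (5393/ln(5393)) / (172/ln(172)) ≈ 18.7828. The two agree to within a few percent, as expected.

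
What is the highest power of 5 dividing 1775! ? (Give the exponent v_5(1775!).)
v_5(1775!) = 442

Legendre's formula: v_p(n!) = Σ_{k ≥ 1} ⌊n / p^k⌋. For p = 5, n = 1775, the terms are:
  ⌊1775/5^1⌋ = ⌊1775/5⌋ = 355
  ⌊1775/5^2⌋ = ⌊1775/25⌋ = 71
  ⌊1775/5^3⌋ = ⌊1775/125⌋ = 14
  ⌊1775/5^4⌋ = ⌊1775/625⌋ = 2
(the next term ⌊1775/5^5⌋ = 0, terminating the sum). Summing: v_5(1775!) = 355 + 71 + 14 + 2 = 442.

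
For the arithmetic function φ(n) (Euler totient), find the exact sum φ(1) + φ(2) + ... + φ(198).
Σ_{n ≤ 198} φ(n) = 11954

Compute φ(n) for each 1 ≤ n ≤ 198: φ(1) = 1, φ(2) = 1, φ(3) = 2, φ(4) = 2, φ(5) = 4, φ(6) = 2, φ(7) = 6, φ(8) = 4, φ(9) = 6, φ(10) = 4, φ(11) = 10, φ(12) = 4, φ(13) = 12, φ(14) = 6, φ(15) = 8, φ(16) = 8, φ(17) = 16, φ(18) = 6, φ(19) = 18, φ(20) = 8, φ(21) = 12, φ(22) = 10, φ(23) = 22, φ(24) = 8, φ(25) = 20, φ(26) = 12, φ(27) = 18, φ(28) = 12, φ(29) = 28, φ(30) = 8, φ(31) = 30, φ(32) = 16, φ(33) = 20, φ(34) = 16, φ(35) = 24, φ(36) = 12, φ(37) = 36, φ(38) = 18, φ(39) = 24, φ(40) = 16, φ(41) = 40, φ(42) = 12, φ(43) = 42, φ(44) = 20, φ(45) = 24, φ(46) = 22, φ(47) = 46, φ(48) = 16, φ(49) = 42, φ(50) = 20, φ(51) = 32, φ(52) = 24, φ(53) = 52, φ(54) = 18, φ(55) = 40, φ(56) = 24, φ(57) = 36, φ(58) = 28, φ(59) = 58, φ(60) = 16, φ(61) = 60, φ(62) = 30, φ(63) = 36, φ(64) = 32, φ(65) = 48, φ(66) = 20, φ(67) = 66, φ(68) = 32, φ(69) = 44, φ(70) = 24, φ(71) = 70, φ(72) = 24, φ(73) = 72, φ(74) = 36, φ(75) = 40, φ(76) = 36, φ(77) = 60, φ(78) = 24, φ(79) = 78, φ(80) = 32, φ(81) = 54, φ(82) = 40, φ(83) = 82, φ(84) = 24, φ(85) = 64, φ(86) = 42, φ(87) = 56, φ(88) = 40, φ(89) = 88, φ(90) = 24, φ(91) = 72, φ(92) = 44, φ(93) = 60, φ(94) = 46, φ(95) = 72, φ(96) = 32, φ(97) = 96, φ(98) = 42, φ(99) = 60, φ(100) = 40, φ(101) = 100, φ(102) = 32, φ(103) = 102, φ(104) = 48, φ(105) = 48, φ(106) = 52, φ(107) = 106, φ(108) = 36, φ(109) = 108, φ(110) = 40, φ(111) = 72, φ(112) = 48, φ(113) = 112, φ(114) = 36, φ(115) = 88, φ(116) = 56, φ(117) = 72, φ(118) = 58, φ(119) = 96, φ(120) = 32, φ(121) = 110, φ(122) = 60, φ(123) = 80, φ(124) = 60, φ(125) = 100, φ(126) = 36, φ(127) = 126, φ(128) = 64, φ(129) = 84, φ(130) = 48, φ(131) = 130, φ(132) = 40, φ(133) = 108, φ(134) = 66, φ(135) = 72, φ(136) = 64, φ(137) = 136, φ(138) = 44, φ(139) = 138, φ(140) = 48, φ(141) = 92, φ(142) = 70, φ(143) = 120, φ(144) = 48, φ(145) = 112, φ(146) = 72, φ(147) = 84, φ(148) = 72, φ(149) = 148, φ(150) = 40, φ(151) = 150, φ(152) = 72, φ(153) = 96, φ(154) = 60, φ(155) = 120, φ(156) = 48, φ(157) = 156, φ(158) = 78, φ(159) = 104, φ(160) = 64, φ(161) = 132, φ(162) = 54, φ(163) = 162, φ(164) = 80, φ(165) = 80, φ(166) = 82, φ(167) = 166, φ(168) = 48, φ(169) = 156, φ(170) = 64, φ(171) = 108, φ(172) = 84, φ(173) = 172, φ(174) = 56, φ(175) = 120, φ(176) = 80, φ(177) = 116, φ(178) = 88, φ(179) = 178, φ(180) = 48, φ(181) = 180, φ(182) = 72, φ(183) = 120, φ(184) = 88, φ(185) = 144, φ(186) = 60, φ(187) = 160, φ(188) = 92, φ(189) = 108, φ(190) = 72, φ(191) = 190, φ(192) = 64, φ(193) = 192, φ(194) = 96, φ(195) = 96, φ(196) = 84, φ(197) = 196, φ(198) = 60. Summing all 198 values: 11954. (Average order: Σ_{n ≤ x} φ(n) ~ (3/π²) x². For x = 198, (3/π²)·198² ≈ 11916.59.)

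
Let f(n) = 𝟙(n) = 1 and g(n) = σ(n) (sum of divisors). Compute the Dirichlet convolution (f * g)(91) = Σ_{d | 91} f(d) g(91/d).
(𝟙 * σ)(91) = 135

Divisors of 91: [1, 7, 13, 91]. For each d | 91:
  d = 1: 𝟙(1) · σ(91/1) = 1 · 112 = 112
  d = 7: 𝟙(7) · σ(91/7) = 1 · 14 = 14
  d = 13: 𝟙(13) · σ(91/13) = 1 · 8 = 8
  d = 91: 𝟙(91) · σ(91/91) = 1 · 1 = 1
Summing: (𝟙 * σ)(91) = 112 + 14 + 8 + 1 = 135.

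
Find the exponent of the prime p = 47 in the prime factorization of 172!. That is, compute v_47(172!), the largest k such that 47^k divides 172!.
v_47(172!) = 3

Legendre's formula: v_p(n!) = Σ_{k ≥ 1} ⌊n / p^k⌋. For p = 47, n = 172, the terms are:
  ⌊172/47^1⌋ = ⌊172/47⌋ = 3
(the next term ⌊172/47^2⌋ = 0, terminating the sum). Summing: v_47(172!) = 3 = 3.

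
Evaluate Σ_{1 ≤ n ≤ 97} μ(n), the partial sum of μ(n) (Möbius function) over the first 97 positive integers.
Σ_{n ≤ 97} μ(n) = 1

Compute μ(n) for each 1 ≤ n ≤ 97: μ(1) = 1, μ(2) = -1, μ(3) = -1, μ(4) = 0, μ(5) = -1, μ(6) = 1, μ(7) = -1, μ(8) = 0, μ(9) = 0, μ(10) = 1, μ(11) = -1, μ(12) = 0, μ(13) = -1, μ(14) = 1, μ(15) = 1, μ(16) = 0, μ(17) = -1, μ(18) = 0, μ(19) = -1, μ(20) = 0, μ(21) = 1, μ(22) = 1, μ(23) = -1, μ(24) = 0, μ(25) = 0, μ(26) = 1, μ(27) = 0, μ(28) = 0, μ(29) = -1, μ(30) = -1, μ(31) = -1, μ(32) = 0, μ(33) = 1, μ(34) = 1, μ(35) = 1, μ(36) = 0, μ(37) = -1, μ(38) = 1, μ(39) = 1, μ(40) = 0, μ(41) = -1, μ(42) = -1, μ(43) = -1, μ(44) = 0, μ(45) = 0, μ(46) = 1, μ(47) = -1, μ(48) = 0, μ(49) = 0, μ(50) = 0, μ(51) = 1, μ(52) = 0, μ(53) = -1, μ(54) = 0, μ(55) = 1, μ(56) = 0, μ(57) = 1, μ(58) = 1, μ(59) = -1, μ(60) = 0, μ(61) = -1, μ(62) = 1, μ(63) = 0, μ(64) = 0, μ(65) = 1, μ(66) = -1, μ(67) = -1, μ(68) = 0, μ(69) = 1, μ(70) = -1, μ(71) = -1, μ(72) = 0, μ(73) = -1, μ(74) = 1, μ(75) = 0, μ(76) = 0, μ(77) = 1, μ(78) = -1, μ(79) = -1, μ(80) = 0, μ(81) = 0, μ(82) = 1, μ(83) = -1, μ(84) = 0, μ(85) = 1, μ(86) = 1, μ(87) = 1, μ(88) = 0, μ(89) = -1, μ(90) = 0, μ(91) = 1, μ(92) = 0, μ(93) = 1, μ(94) = 1, μ(95) = 1, μ(96) = 0, μ(97) = -1. Summing all 97 values: 1. (Mertens function M(x) = Σ_{n ≤ x} μ(n); on average M(x) should be small (PNT ⟺ M(x) = o(x)).)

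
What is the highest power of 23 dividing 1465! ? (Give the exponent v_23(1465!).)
v_23(1465!) = 65

Legendre's formula: v_p(n!) = Σ_{k ≥ 1} ⌊n / p^k⌋. For p = 23, n = 1465, the terms are:
  ⌊1465/23^1⌋ = ⌊1465/23⌋ = 63
  ⌊1465/23^2⌋ = ⌊1465/529⌋ = 2
(the next term ⌊1465/23^3⌋ = 0, terminating the sum). Summing: v_23(1465!) = 63 + 2 = 65.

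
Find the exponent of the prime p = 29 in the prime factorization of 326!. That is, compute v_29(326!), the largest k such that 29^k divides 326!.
v_29(326!) = 11

Legendre's formula: v_p(n!) = Σ_{k ≥ 1} ⌊n / p^k⌋. For p = 29, n = 326, the terms are:
  ⌊326/29^1⌋ = ⌊326/29⌋ = 11
(the next term ⌊326/29^2⌋ = 0, terminating the sum). Summing: v_29(326!) = 11 = 11.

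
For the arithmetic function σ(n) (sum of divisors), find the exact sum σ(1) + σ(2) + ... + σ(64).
Σ_{n ≤ 64} σ(n) = 3403

Compute σ(n) for each 1 ≤ n ≤ 64: σ(1) = 1, σ(2) = 3, σ(3) = 4, σ(4) = 7, σ(5) = 6, σ(6) = 12, σ(7) = 8, σ(8) = 15, σ(9) = 13, σ(10) = 18, σ(11) = 12, σ(12) = 28, σ(13) = 14, σ(14) = 24, σ(15) = 24, σ(16) = 31, σ(17) = 18, σ(18) = 39, σ(19) = 20, σ(20) = 42, σ(21) = 32, σ(22) = 36, σ(23) = 24, σ(24) = 60, σ(25) = 31, σ(26) = 42, σ(27) = 40, σ(28) = 56, σ(29) = 30, σ(30) = 72, σ(31) = 32, σ(32) = 63, σ(33) = 48, σ(34) = 54, σ(35) = 48, σ(36) = 91, σ(37) = 38, σ(38) = 60, σ(39) = 56, σ(40) = 90, σ(41) = 42, σ(42) = 96, σ(43) = 44, σ(44) = 84, σ(45) = 78, σ(46) = 72, σ(47) = 48, σ(48) = 124, σ(49) = 57, σ(50) = 93, σ(51) = 72, σ(52) = 98, σ(53) = 54, σ(54) = 120, σ(55) = 72, σ(56) = 120, σ(57) = 80, σ(58) = 90, σ(59) = 60, σ(60) = 168, σ(61) = 62, σ(62) = 96, σ(63) = 104, σ(64) = 127. Summing all 64 values: 3403. (Average order: Σ_{n ≤ x} σ(n) ~ (π²/12) x². For x = 64, (π²/12)·64² ≈ 3368.82.)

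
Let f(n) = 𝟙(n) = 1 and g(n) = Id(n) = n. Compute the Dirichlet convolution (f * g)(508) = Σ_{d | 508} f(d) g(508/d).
(𝟙 * Id)(508) = 896

Divisors of 508: [1, 2, 4, 127, 254, 508]. For each d | 508:
  d = 1: 𝟙(1) · Id(508/1) = 1 · 508 = 508
  d = 2: 𝟙(2) · Id(508/2) = 1 · 254 = 254
  d = 4: 𝟙(4) · Id(508/4) = 1 · 127 = 127
  d = 127: 𝟙(127) · Id(508/127) = 1 · 4 = 4
  d = 254: 𝟙(254) · Id(508/254) = 1 · 2 = 2
  d = 508: 𝟙(508) · Id(508/508) = 1 · 1 = 1
Summing: (𝟙 * Id)(508) = 508 + 254 + 127 + 4 + 2 + 1 = 896.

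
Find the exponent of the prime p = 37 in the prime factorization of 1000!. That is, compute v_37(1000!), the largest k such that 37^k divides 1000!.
v_37(1000!) = 27

Legendre's formula: v_p(n!) = Σ_{k ≥ 1} ⌊n / p^k⌋. For p = 37, n = 1000, the terms are:
  ⌊1000/37^1⌋ = ⌊1000/37⌋ = 27
(the next term ⌊1000/37^2⌋ = 0, terminating the sum). Summing: v_37(1000!) = 27 = 27.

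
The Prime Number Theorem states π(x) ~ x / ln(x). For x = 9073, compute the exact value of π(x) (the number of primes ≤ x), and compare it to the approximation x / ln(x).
π(9073) = 1127;  x/ln(x) ≈ 995.60;  relative error ≈ 11.66%.

Directly count primes up to 9073: π(9073) = 1127. The PNT approximation gives 9073/ln(9073) ≈ 9073/9.11306 ≈ 995.60. Relative error (π(x) − x/ln(x)) / π(x) ≈ 11.66%; the approximation is known to undercount slightly (Li(x) is a better estimate).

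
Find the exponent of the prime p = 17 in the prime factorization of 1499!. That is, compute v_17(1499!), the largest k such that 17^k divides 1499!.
v_17(1499!) = 93

Legendre's formula: v_p(n!) = Σ_{k ≥ 1} ⌊n / p^k⌋. For p = 17, n = 1499, the terms are:
  ⌊1499/17^1⌋ = ⌊1499/17⌋ = 88
  ⌊1499/17^2⌋ = ⌊1499/289⌋ = 5
(the next term ⌊1499/17^3⌋ = 0, terminating the sum). Summing: v_17(1499!) = 88 + 5 = 93.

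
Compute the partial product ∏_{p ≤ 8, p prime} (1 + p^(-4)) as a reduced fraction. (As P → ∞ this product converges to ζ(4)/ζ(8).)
∏ = 262011361/243101250

The primes p ≤ 8 are [2, 3, 5, 7]. For each, (1 + 1/p^4) = (p^4 + 1)/p^4. Multiplying these fractions over p ∈ [2, 3, 5, 7] gives 262011361/243101250. (In the limit P → ∞ this tends to ζ(4)/ζ(8).)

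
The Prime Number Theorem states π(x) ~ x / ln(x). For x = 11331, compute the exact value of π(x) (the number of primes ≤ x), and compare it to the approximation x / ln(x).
π(11331) = 1370;  x/ln(x) ≈ 1213.78;  relative error ≈ 11.40%.

Directly count primes up to 11331: π(11331) = 1370. The PNT approximation gives 11331/ln(11331) ≈ 11331/9.33530 ≈ 1213.78. Relative error (π(x) − x/ln(x)) / π(x) ≈ 11.40%; the approximation is known to undercount slightly (Li(x) is a better estimate).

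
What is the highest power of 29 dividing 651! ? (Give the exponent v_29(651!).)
v_29(651!) = 22

Legendre's formula: v_p(n!) = Σ_{k ≥ 1} ⌊n / p^k⌋. For p = 29, n = 651, the terms are:
  ⌊651/29^1⌋ = ⌊651/29⌋ = 22
(the next term ⌊651/29^2⌋ = 0, terminating the sum). Summing: v_29(651!) = 22 = 22.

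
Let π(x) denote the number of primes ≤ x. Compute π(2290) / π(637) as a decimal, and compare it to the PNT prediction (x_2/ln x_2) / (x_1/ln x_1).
π(2290)/π(637) = 340/115 ≈ 2.9565;  PNT prediction ≈ 3.0004.

π(637) = 115 and π(2290) = 340, so π(2290)/π(637) ≈ 2.9565. The PNT-predicted ratio is (2290/ln(2290)) / (637/ln(637)) ≈ 3.0004. The two agree to within a few percent, as expected.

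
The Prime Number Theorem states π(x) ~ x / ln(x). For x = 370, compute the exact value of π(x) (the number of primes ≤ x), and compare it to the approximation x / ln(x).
π(370) = 73;  x/ln(x) ≈ 62.57;  relative error ≈ 14.29%.

Directly count primes up to 370: π(370) = 73. The PNT approximation gives 370/ln(370) ≈ 370/5.91350 ≈ 62.57. Relative error (π(x) − x/ln(x)) / π(x) ≈ 14.29%; the approximation is known to undercount slightly (Li(x) is a better estimate).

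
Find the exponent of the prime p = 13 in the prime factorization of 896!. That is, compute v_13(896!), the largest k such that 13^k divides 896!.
v_13(896!) = 73

Legendre's formula: v_p(n!) = Σ_{k ≥ 1} ⌊n / p^k⌋. For p = 13, n = 896, the terms are:
  ⌊896/13^1⌋ = ⌊896/13⌋ = 68
  ⌊896/13^2⌋ = ⌊896/169⌋ = 5
(the next term ⌊896/13^3⌋ = 0, terminating the sum). Summing: v_13(896!) = 68 + 5 = 73.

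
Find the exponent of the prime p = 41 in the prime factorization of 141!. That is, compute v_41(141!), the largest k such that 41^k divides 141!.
v_41(141!) = 3

Legendre's formula: v_p(n!) = Σ_{k ≥ 1} ⌊n / p^k⌋. For p = 41, n = 141, the terms are:
  ⌊141/41^1⌋ = ⌊141/41⌋ = 3
(the next term ⌊141/41^2⌋ = 0, terminating the sum). Summing: v_41(141!) = 3 = 3.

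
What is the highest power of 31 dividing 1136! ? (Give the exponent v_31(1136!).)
v_31(1136!) = 37

Legendre's formula: v_p(n!) = Σ_{k ≥ 1} ⌊n / p^k⌋. For p = 31, n = 1136, the terms are:
  ⌊1136/31^1⌋ = ⌊1136/31⌋ = 36
  ⌊1136/31^2⌋ = ⌊1136/961⌋ = 1
(the next term ⌊1136/31^3⌋ = 0, terminating the sum). Summing: v_31(1136!) = 36 + 1 = 37.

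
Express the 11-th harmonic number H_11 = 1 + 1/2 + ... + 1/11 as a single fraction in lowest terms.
H_11 = 83711/27720

Direct summation: H_11 = 1 + 1/2 + ... + 1/11. The least common denominator is lcm(1, ..., 11) = 27720; over this denominator the numerator is 27720 + 13860 + 9240 + 6930 + 5544 + 4620 + 3960 + 3465 + 3080 + 2772 + 2520 = 83711, so H_11 = 83711/27720 (already in lowest terms) ≈ 3.01988. (The PNT-adjacent estimate ln(11) + γ ≈ 2.97511 matches within O(1/n).)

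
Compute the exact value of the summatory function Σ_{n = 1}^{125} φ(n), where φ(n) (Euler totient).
Σ_{n ≤ 125} φ(n) = 4796

Compute φ(n) for each 1 ≤ n ≤ 125: φ(1) = 1, φ(2) = 1, φ(3) = 2, φ(4) = 2, φ(5) = 4, φ(6) = 2, φ(7) = 6, φ(8) = 4, φ(9) = 6, φ(10) = 4, φ(11) = 10, φ(12) = 4, φ(13) = 12, φ(14) = 6, φ(15) = 8, φ(16) = 8, φ(17) = 16, φ(18) = 6, φ(19) = 18, φ(20) = 8, φ(21) = 12, φ(22) = 10, φ(23) = 22, φ(24) = 8, φ(25) = 20, φ(26) = 12, φ(27) = 18, φ(28) = 12, φ(29) = 28, φ(30) = 8, φ(31) = 30, φ(32) = 16, φ(33) = 20, φ(34) = 16, φ(35) = 24, φ(36) = 12, φ(37) = 36, φ(38) = 18, φ(39) = 24, φ(40) = 16, φ(41) = 40, φ(42) = 12, φ(43) = 42, φ(44) = 20, φ(45) = 24, φ(46) = 22, φ(47) = 46, φ(48) = 16, φ(49) = 42, φ(50) = 20, φ(51) = 32, φ(52) = 24, φ(53) = 52, φ(54) = 18, φ(55) = 40, φ(56) = 24, φ(57) = 36, φ(58) = 28, φ(59) = 58, φ(60) = 16, φ(61) = 60, φ(62) = 30, φ(63) = 36, φ(64) = 32, φ(65) = 48, φ(66) = 20, φ(67) = 66, φ(68) = 32, φ(69) = 44, φ(70) = 24, φ(71) = 70, φ(72) = 24, φ(73) = 72, φ(74) = 36, φ(75) = 40, φ(76) = 36, φ(77) = 60, φ(78) = 24, φ(79) = 78, φ(80) = 32, φ(81) = 54, φ(82) = 40, φ(83) = 82, φ(84) = 24, φ(85) = 64, φ(86) = 42, φ(87) = 56, φ(88) = 40, φ(89) = 88, φ(90) = 24, φ(91) = 72, φ(92) = 44, φ(93) = 60, φ(94) = 46, φ(95) = 72, φ(96) = 32, φ(97) = 96, φ(98) = 42, φ(99) = 60, φ(100) = 40, φ(101) = 100, φ(102) = 32, φ(103) = 102, φ(104) = 48, φ(105) = 48, φ(106) = 52, φ(107) = 106, φ(108) = 36, φ(109) = 108, φ(110) = 40, φ(111) = 72, φ(112) = 48, φ(113) = 112, φ(114) = 36, φ(115) = 88, φ(116) = 56, φ(117) = 72, φ(118) = 58, φ(119) = 96, φ(120) = 32, φ(121) = 110, φ(122) = 60, φ(123) = 80, φ(124) = 60, φ(125) = 100. Summing all 125 values: 4796. (Average order: Σ_{n ≤ x} φ(n) ~ (3/π²) x². For x = 125, (3/π²)·125² ≈ 4749.43.)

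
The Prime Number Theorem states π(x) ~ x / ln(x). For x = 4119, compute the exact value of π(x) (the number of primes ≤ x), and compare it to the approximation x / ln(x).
π(4119) = 566;  x/ln(x) ≈ 494.87;  relative error ≈ 12.57%.

Directly count primes up to 4119: π(4119) = 566. The PNT approximation gives 4119/ln(4119) ≈ 4119/8.32337 ≈ 494.87. Relative error (π(x) − x/ln(x)) / π(x) ≈ 12.57%; the approximation is known to undercount slightly (Li(x) is a better estimate).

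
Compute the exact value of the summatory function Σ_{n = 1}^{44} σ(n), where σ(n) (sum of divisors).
Σ_{n ≤ 44} σ(n) = 1608

Compute σ(n) for each 1 ≤ n ≤ 44: σ(1) = 1, σ(2) = 3, σ(3) = 4, σ(4) = 7, σ(5) = 6, σ(6) = 12, σ(7) = 8, σ(8) = 15, σ(9) = 13, σ(10) = 18, σ(11) = 12, σ(12) = 28, σ(13) = 14, σ(14) = 24, σ(15) = 24, σ(16) = 31, σ(17) = 18, σ(18) = 39, σ(19) = 20, σ(20) = 42, σ(21) = 32, σ(22) = 36, σ(23) = 24, σ(24) = 60, σ(25) = 31, σ(26) = 42, σ(27) = 40, σ(28) = 56, σ(29) = 30, σ(30) = 72, σ(31) = 32, σ(32) = 63, σ(33) = 48, σ(34) = 54, σ(35) = 48, σ(36) = 91, σ(37) = 38, σ(38) = 60, σ(39) = 56, σ(40) = 90, σ(41) = 42, σ(42) = 96, σ(43) = 44, σ(44) = 84. Summing all 44 values: 1608. (Average order: Σ_{n ≤ x} σ(n) ~ (π²/12) x². For x = 44, (π²/12)·44² ≈ 1592.30.)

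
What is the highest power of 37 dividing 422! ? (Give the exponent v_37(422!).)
v_37(422!) = 11

Legendre's formula: v_p(n!) = Σ_{k ≥ 1} ⌊n / p^k⌋. For p = 37, n = 422, the terms are:
  ⌊422/37^1⌋ = ⌊422/37⌋ = 11
(the next term ⌊422/37^2⌋ = 0, terminating the sum). Summing: v_37(422!) = 11 = 11.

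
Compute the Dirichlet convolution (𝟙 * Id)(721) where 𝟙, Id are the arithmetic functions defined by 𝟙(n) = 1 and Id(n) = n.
(𝟙 * Id)(721) = 832

Divisors of 721: [1, 7, 103, 721]. For each d | 721:
  d = 1: 𝟙(1) · Id(721/1) = 1 · 721 = 721
  d = 7: 𝟙(7) · Id(721/7) = 1 · 103 = 103
  d = 103: 𝟙(103) · Id(721/103) = 1 · 7 = 7
  d = 721: 𝟙(721) · Id(721/721) = 1 · 1 = 1
Summing: (𝟙 * Id)(721) = 721 + 103 + 7 + 1 = 832.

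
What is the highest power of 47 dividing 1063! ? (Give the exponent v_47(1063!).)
v_47(1063!) = 22

Legendre's formula: v_p(n!) = Σ_{k ≥ 1} ⌊n / p^k⌋. For p = 47, n = 1063, the terms are:
  ⌊1063/47^1⌋ = ⌊1063/47⌋ = 22
(the next term ⌊1063/47^2⌋ = 0, terminating the sum). Summing: v_47(1063!) = 22 = 22.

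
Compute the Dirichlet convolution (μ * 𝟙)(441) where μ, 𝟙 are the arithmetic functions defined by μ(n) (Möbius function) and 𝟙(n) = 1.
(μ * 𝟙)(441) = 0

Divisors of 441: [1, 3, 7, 9, 21, 49, 63, 147, 441]. For each d | 441:
  d = 1: μ(1) · 𝟙(441/1) = 1 · 1 = 1
  d = 3: μ(3) · 𝟙(441/3) = -1 · 1 = -1
  d = 7: μ(7) · 𝟙(441/7) = -1 · 1 = -1
  d = 9: μ(9) · 𝟙(441/9) = 0 · 1 = 0
  d = 21: μ(21) · 𝟙(441/21) = 1 · 1 = 1
  d = 49: μ(49) · 𝟙(441/49) = 0 · 1 = 0
  d = 63: μ(63) · 𝟙(441/63) = 0 · 1 = 0
  d = 147: μ(147) · 𝟙(441/147) = 0 · 1 = 0
  d = 441: μ(441) · 𝟙(441/441) = 0 · 1 = 0
Summing: (μ * 𝟙)(441) = 1 + -1 + -1 + 0 + 1 + 0 + 0 + 0 + 0 = 0.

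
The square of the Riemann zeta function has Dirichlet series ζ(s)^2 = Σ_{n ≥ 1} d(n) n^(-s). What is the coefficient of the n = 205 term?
d(205) = 4

ζ(s)^2 = (Σ 1/m^s)(Σ 1/k^s). The coefficient of 1/n^s in the product is the number of ordered pairs (m, k) with mk = n, which equals d(n). For n = 205, divisors are [1, 5, 41, 205], so d(205) = 4.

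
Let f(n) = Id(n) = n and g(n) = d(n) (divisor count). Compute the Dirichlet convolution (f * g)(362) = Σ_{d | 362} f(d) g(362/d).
(Id * d)(362) = 732

Divisors of 362: [1, 2, 181, 362]. For each d | 362:
  d = 1: Id(1) · d(362/1) = 1 · 4 = 4
  d = 2: Id(2) · d(362/2) = 2 · 2 = 4
  d = 181: Id(181) · d(362/181) = 181 · 2 = 362
  d = 362: Id(362) · d(362/362) = 362 · 1 = 362
Summing: (Id * d)(362) = 4 + 4 + 362 + 362 = 732.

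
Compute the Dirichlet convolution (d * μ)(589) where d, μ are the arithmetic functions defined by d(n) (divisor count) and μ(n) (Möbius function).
(d * μ)(589) = 1

Divisors of 589: [1, 19, 31, 589]. For each d | 589:
  d = 1: d(1) · μ(589/1) = 1 · 1 = 1
  d = 19: d(19) · μ(589/19) = 2 · -1 = -2
  d = 31: d(31) · μ(589/31) = 2 · -1 = -2
  d = 589: d(589) · μ(589/589) = 4 · 1 = 4
Summing: (d * μ)(589) = 1 + -2 + -2 + 4 = 1.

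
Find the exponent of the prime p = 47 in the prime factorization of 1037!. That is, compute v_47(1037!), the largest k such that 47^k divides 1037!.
v_47(1037!) = 22

Legendre's formula: v_p(n!) = Σ_{k ≥ 1} ⌊n / p^k⌋. For p = 47, n = 1037, the terms are:
  ⌊1037/47^1⌋ = ⌊1037/47⌋ = 22
(the next term ⌊1037/47^2⌋ = 0, terminating the sum). Summing: v_47(1037!) = 22 = 22.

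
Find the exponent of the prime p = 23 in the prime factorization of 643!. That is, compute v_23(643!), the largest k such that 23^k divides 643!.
v_23(643!) = 28

Legendre's formula: v_p(n!) = Σ_{k ≥ 1} ⌊n / p^k⌋. For p = 23, n = 643, the terms are:
  ⌊643/23^1⌋ = ⌊643/23⌋ = 27
  ⌊643/23^2⌋ = ⌊643/529⌋ = 1
(the next term ⌊643/23^3⌋ = 0, terminating the sum). Summing: v_23(643!) = 27 + 1 = 28.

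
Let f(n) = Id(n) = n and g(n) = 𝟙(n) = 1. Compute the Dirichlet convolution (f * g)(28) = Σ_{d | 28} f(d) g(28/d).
(Id * 𝟙)(28) = 56

Divisors of 28: [1, 2, 4, 7, 14, 28]. For each d | 28:
  d = 1: Id(1) · 𝟙(28/1) = 1 · 1 = 1
  d = 2: Id(2) · 𝟙(28/2) = 2 · 1 = 2
  d = 4: Id(4) · 𝟙(28/4) = 4 · 1 = 4
  d = 7: Id(7) · 𝟙(28/7) = 7 · 1 = 7
  d = 14: Id(14) · 𝟙(28/14) = 14 · 1 = 14
  d = 28: Id(28) · 𝟙(28/28) = 28 · 1 = 28
Summing: (Id * 𝟙)(28) = 1 + 2 + 4 + 7 + 14 + 28 = 56.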